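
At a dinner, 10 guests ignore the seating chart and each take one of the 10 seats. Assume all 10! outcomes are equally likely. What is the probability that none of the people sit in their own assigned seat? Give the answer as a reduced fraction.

16481/44800

Favorable outcomes: !10 = 1334961.
Total outcomes: 10! = 3628800.
Probability = 1334961/3628800 = 16481/44800.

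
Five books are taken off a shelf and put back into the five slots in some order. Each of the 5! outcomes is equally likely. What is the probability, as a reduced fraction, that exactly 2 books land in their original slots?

Favorable outcomes: C(5,2)·!3 = 10·2 = 20.
Total outcomes: 5! = 120.
Probability = 20/120 = 1/6.

1/6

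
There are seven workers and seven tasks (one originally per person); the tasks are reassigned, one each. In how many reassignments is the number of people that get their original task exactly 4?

70

Choose which 4 of the 7 are fixed: C(7,4) = 35.
The other 3 form a derangement: !3 = 2.
Total: 35 × 2 = 70.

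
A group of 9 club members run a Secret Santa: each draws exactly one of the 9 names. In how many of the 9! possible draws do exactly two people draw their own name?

66744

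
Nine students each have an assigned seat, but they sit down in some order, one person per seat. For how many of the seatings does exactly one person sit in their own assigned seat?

133497

Choose which one of the 9 is fixed: C(9,1) = 9.
The other 8 form a derangement: !8 = 14833.
Total: 9 × 14833 = 133497.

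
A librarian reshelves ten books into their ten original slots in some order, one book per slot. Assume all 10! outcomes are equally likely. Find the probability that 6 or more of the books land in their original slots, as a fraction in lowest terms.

17/28350

Favorable outcomes: Σ_{i≥6} C(10,i)·!(10-i) = 210·9 + 120·2 + 45·1 + 10·0 + 1·1 = 2176.
Total outcomes: 10! = 3628800.
Probability = 2176/3628800 = 17/28350.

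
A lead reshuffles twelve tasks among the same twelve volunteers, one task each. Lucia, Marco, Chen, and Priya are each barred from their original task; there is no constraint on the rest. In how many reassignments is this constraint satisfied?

339696000

Inclusion-exclusion on the 4 forbidden self-matches:
Σ_{j=0}^{4} (-1)^j C(4,j)(12-j)!
= C(4,0)·12! - C(4,1)·11! + C(4,2)·10! - C(4,3)·9! + C(4,4)·8!
= 479001600 - 159667200 + 21772800 - 1451520 + 40320
= 339696000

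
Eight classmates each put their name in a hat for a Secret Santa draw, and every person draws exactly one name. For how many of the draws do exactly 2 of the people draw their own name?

7420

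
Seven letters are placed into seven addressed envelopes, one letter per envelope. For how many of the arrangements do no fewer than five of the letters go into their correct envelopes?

Sum C(7,i)·!(7-i) for i = 5..7:
  i=5: C(7,5)·!2 = 21·1 = 21
  i=6: C(7,6)·!1 = 7·0 = 0
  i=7: C(7,7)·!0 = 1·1 = 1
Total = 22.

22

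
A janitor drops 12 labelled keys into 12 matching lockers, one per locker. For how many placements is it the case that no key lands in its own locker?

176214841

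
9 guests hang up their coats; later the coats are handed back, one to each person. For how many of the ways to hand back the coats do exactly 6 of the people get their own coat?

168

Pick the 6 fixed positions: C(9,6) = 84 ways.
The other 3 form a derangement: !3 = 2.
Total: 84 × 2 = 168.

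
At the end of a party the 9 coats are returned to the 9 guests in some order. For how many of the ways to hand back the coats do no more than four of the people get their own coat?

361541

Sum C(9,i)·!(9-i) for i = 0..4:
  i=0: C(9,0)·!9 = 1·133496 = 133496
  i=1: C(9,1)·!8 = 9·14833 = 133497
  i=2: C(9,2)·!7 = 36·1854 = 66744
  i=3: C(9,3)·!6 = 84·265 = 22260
  i=4: C(9,4)·!5 = 126·44 = 5544
Total = 361541.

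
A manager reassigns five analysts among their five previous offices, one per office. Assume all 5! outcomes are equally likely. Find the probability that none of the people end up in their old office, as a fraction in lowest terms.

11/30

Favorable outcomes: !5 = 44.
Total outcomes: 5! = 120.
Probability = 44/120 = 11/30.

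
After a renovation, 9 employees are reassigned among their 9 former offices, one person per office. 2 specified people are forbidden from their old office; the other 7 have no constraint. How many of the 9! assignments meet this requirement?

Inclusion-exclusion on the 2 forbidden self-matches:
Σ_{j=0}^{2} (-1)^j C(2,j)(9-j)!
= C(2,0)·9! - C(2,1)·8! + C(2,2)·7!
= 362880 - 80640 + 5040
= 287280

287280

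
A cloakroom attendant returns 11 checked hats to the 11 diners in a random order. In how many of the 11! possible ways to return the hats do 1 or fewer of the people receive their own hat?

29369141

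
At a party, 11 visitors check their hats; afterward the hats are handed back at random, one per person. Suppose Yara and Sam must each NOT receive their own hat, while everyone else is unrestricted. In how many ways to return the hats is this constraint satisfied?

Let A_j be the event that the j-th constrained one is fixed. By inclusion-exclusion over the 2 events:
Σ_{j=0}^{2} (-1)^j C(2,j)(11-j)!
= C(2,0)·11! - C(2,1)·10! + C(2,2)·9!
= 39916800 - 7257600 + 362880
= 33022080

33022080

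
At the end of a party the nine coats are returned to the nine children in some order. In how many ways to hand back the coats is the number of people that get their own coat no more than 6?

362843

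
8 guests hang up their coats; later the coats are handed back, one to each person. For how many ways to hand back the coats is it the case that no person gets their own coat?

!8 = 8! · Σ_{k=0}^{8} (-1)^k/k!
= 8! - 8!/1! + 8!/2! - 8!/3! + 8!/4! - 8!/5! + 8!/6! - 8!/7! + 8!/8!
= 40320 - 40320 + 20160 - 6720 + 1680 - 336 + 56 - 8 + 1
= 14833

14833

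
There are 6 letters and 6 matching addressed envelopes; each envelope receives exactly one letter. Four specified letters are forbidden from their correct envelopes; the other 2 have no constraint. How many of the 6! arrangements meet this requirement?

362

Let A_j be the event that the j-th constrained one is fixed. By inclusion-exclusion over the 4 events:
Σ_{j=0}^{4} (-1)^j C(4,j)(6-j)!
= C(4,0)·6! - C(4,1)·5! + C(4,2)·4! - C(4,3)·3! + C(4,4)·2!
= 720 - 480 + 144 - 24 + 2
= 362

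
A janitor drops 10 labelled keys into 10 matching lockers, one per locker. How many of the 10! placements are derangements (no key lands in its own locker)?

1334961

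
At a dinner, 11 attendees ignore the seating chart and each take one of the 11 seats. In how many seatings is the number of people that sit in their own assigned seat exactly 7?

Choose which 7 of the 11 are fixed: C(11,7) = 330.
The remaining 4 must be deranged: !4 = 9.
Total: 330 × 9 = 2970.

2970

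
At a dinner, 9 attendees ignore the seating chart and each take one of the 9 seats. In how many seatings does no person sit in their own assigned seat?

!9 = 9! · Σ_{k=0}^{9} (-1)^k/k!
= 9! - 9!/1! + 9!/2! - 9!/3! + 9!/4! - 9!/5! + 9!/6! - 9!/7! + 9!/8! - 9!/9!
= 362880 - 362880 + 181440 - 60480 + 15120 - 3024 + 504 - 72 + 9 - 1
= 133496

133496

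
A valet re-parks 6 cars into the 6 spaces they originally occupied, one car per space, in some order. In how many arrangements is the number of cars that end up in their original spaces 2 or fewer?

664

# with exactly i fixed is C(6,i)·!(6-i); sum over i=0..2:
  i=0: C(6,0)·!6 = 1·265 = 265
  i=1: C(6,1)·!5 = 6·44 = 264
  i=2: C(6,2)·!4 = 15·9 = 135
Total = 664.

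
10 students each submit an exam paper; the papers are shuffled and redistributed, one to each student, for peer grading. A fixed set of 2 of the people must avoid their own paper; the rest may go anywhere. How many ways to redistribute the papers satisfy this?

2943360

Let A_j be the event that the j-th constrained one is fixed. By inclusion-exclusion over the 2 events:
Σ_{j=0}^{2} (-1)^j C(2,j)(10-j)!
= C(2,0)·10! - C(2,1)·9! + C(2,2)·8!
= 3628800 - 725760 + 40320
= 2943360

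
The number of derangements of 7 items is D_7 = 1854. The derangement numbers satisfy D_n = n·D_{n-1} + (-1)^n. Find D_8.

D_8 = 8·1854 + 1 = 14833.

14833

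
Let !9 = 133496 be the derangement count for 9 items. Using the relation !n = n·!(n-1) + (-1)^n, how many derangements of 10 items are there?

1334961

!10 = 10·133496 + 1 = 1334961.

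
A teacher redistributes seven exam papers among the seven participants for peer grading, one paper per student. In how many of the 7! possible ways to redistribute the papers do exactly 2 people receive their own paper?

924

Choose which 2 of the 7 are fixed: C(7,2) = 21.
The remaining 5 must be deranged: !5 = 44.
Total: 21 × 44 = 924.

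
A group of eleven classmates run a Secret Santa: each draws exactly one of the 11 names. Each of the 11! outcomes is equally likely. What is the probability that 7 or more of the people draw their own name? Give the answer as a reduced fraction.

Favorable outcomes: Σ_{i≥7} C(11,i)·!(11-i) = 330·9 + 165·2 + 55·1 + 11·0 + 1·1 = 3356.
Total outcomes: 11! = 39916800.
Probability = 3356/39916800 = 839/9979200.

839/9979200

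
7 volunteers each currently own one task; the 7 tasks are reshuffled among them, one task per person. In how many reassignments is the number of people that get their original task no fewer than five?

22

Sum C(7,i)·!(7-i) for i = 5..7:
  i=5: C(7,5)·!2 = 21·1 = 21
  i=6: C(7,6)·!1 = 7·0 = 0
  i=7: C(7,7)·!0 = 1·1 = 1
Total = 22.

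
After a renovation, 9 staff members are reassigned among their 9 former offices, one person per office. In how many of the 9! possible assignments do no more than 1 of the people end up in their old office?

266993

# with exactly i fixed is C(9,i)·!(9-i); sum over i=0..1:
  i=0: C(9,0)·!9 = 1·133496 = 133496
  i=1: C(9,1)·!8 = 9·14833 = 133497
Total = 266993.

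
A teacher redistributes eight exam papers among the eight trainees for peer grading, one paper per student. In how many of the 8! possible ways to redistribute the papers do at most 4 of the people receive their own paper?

40179

Sum C(8,i)·!(8-i) for i = 0..4:
  i=0: C(8,0)·!8 = 1·14833 = 14833
  i=1: C(8,1)·!7 = 8·1854 = 14832
  i=2: C(8,2)·!6 = 28·265 = 7420
  i=3: C(8,3)·!5 = 56·44 = 2464
  i=4: C(8,4)·!4 = 70·9 = 630
Total = 40179.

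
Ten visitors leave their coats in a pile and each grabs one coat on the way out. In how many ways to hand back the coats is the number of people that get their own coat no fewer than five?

13264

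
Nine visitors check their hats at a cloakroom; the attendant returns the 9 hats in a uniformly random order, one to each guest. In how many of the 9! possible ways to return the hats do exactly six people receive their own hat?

168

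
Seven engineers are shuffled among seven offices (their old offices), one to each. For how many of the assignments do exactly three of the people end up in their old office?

315

Pick the 3 fixed positions: C(7,3) = 35 ways.
The other 4 form a derangement: !4 = 9.
Total: 35 × 9 = 315.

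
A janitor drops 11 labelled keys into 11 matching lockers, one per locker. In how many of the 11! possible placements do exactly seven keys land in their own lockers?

2970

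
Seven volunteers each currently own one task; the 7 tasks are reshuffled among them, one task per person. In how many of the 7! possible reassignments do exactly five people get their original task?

Pick the 5 fixed positions: C(7,5) = 21 ways.
The other 2 form a derangement: !2 = 1.
Total: 21 × 1 = 21.

21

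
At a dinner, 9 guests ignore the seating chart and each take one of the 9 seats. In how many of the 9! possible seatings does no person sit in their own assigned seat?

The subfactorial !9 = [9!/e] (nearest integer).
9! = 362880, and 362880/e ≈ 133496.09, so !9 = 133496.

133496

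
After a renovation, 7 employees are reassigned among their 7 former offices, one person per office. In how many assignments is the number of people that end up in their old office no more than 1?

3709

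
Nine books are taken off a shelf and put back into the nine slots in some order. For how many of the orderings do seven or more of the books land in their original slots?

37

# with exactly i fixed is C(9,i)·!(9-i); sum over i=7..9:
  i=7: C(9,7)·!2 = 36·1 = 36
  i=8: C(9,8)·!1 = 9·0 = 0
  i=9: C(9,9)·!0 = 1·1 = 1
Total = 37.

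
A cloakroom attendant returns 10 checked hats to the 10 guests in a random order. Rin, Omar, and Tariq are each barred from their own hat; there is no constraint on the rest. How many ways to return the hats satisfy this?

Inclusion-exclusion on the 3 forbidden self-matches:
Σ_{j=0}^{3} (-1)^j C(3,j)(10-j)!
= C(3,0)·10! - C(3,1)·9! + C(3,2)·8! - C(3,3)·7!
= 3628800 - 1088640 + 120960 - 5040
= 2656080

2656080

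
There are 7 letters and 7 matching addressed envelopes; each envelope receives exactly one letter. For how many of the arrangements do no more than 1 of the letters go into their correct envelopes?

3709

Sum C(7,i)·!(7-i) for i = 0..1:
  i=0: C(7,0)·!7 = 1·1854 = 1854
  i=1: C(7,1)·!6 = 7·265 = 1855
Total = 3709.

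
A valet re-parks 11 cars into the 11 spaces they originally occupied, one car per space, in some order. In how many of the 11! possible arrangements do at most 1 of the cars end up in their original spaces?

Sum C(11,i)·!(11-i) for i = 0..1:
  i=0: C(11,0)·!11 = 1·14684570 = 14684570
  i=1: C(11,1)·!10 = 11·1334961 = 14684571
Total = 29369141.

29369141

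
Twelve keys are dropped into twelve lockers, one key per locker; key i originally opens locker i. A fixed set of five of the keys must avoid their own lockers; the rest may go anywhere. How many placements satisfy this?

312273360

Let A_j be the event that the j-th constrained one is fixed. By inclusion-exclusion over the 5 events:
Σ_{j=0}^{5} (-1)^j C(5,j)(12-j)!
= C(5,0)·12! - C(5,1)·11! + C(5,2)·10! - C(5,3)·9! + C(5,4)·8! - C(5,5)·7!
= 479001600 - 199584000 + 36288000 - 3628800 + 201600 - 5040
= 312273360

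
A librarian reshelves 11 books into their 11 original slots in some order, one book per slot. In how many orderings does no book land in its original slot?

14684570

!11 = 11! · Σ_{k=0}^{11} (-1)^k/k!
= 11! - 11!/1! + 11!/2! - 11!/3! + 11!/4! - 11!/5! + 11!/6! - 11!/7! + 11!/8! - 11!/9! + 11!/10! - 11!/11!
= 39916800 - 39916800 + 19958400 - 6652800 + 1663200 - 332640 + 55440 - 7920 + 990 - 110 + 11 - 1
= 14684570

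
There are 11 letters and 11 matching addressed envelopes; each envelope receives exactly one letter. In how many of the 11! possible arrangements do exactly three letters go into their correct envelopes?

2447445

Pick the 3 fixed positions: C(11,3) = 165 ways.
The other 8 form a derangement: !8 = 14833.
Total: 165 × 14833 = 2447445.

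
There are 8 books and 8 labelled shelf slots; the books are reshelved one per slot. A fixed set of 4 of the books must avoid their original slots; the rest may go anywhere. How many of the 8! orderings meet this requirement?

Let A_j be the event that the j-th constrained one is fixed. By inclusion-exclusion over the 4 events:
Σ_{j=0}^{4} (-1)^j C(4,j)(8-j)!
= C(4,0)·8! - C(4,1)·7! + C(4,2)·6! - C(4,3)·5! + C(4,4)·4!
= 40320 - 20160 + 4320 - 480 + 24
= 24024

24024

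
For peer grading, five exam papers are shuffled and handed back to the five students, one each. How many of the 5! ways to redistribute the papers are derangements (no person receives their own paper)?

44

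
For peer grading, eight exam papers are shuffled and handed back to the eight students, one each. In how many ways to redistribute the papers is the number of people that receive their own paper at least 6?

# with exactly i fixed is C(8,i)·!(8-i); sum over i=6..8:
  i=6: C(8,6)·!2 = 28·1 = 28
  i=7: C(8,7)·!1 = 8·0 = 0
  i=8: C(8,8)·!0 = 1·1 = 1
Total = 29.

29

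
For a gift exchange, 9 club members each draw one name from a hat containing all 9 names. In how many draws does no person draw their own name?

133496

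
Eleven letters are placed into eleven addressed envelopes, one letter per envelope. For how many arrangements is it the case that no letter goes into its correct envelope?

14684570

!11 = 11! · Σ_{k=0}^{11} (-1)^k/k!
= 11! - 11!/1! + 11!/2! - 11!/3! + 11!/4! - 11!/5! + 11!/6! - 11!/7! + 11!/8! - 11!/9! + 11!/10! - 11!/11!
= 39916800 - 39916800 + 19958400 - 6652800 + 1663200 - 332640 + 55440 - 7920 + 990 - 110 + 11 - 1
= 14684570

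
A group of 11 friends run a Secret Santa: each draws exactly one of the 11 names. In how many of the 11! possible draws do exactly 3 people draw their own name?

Pick the 3 fixed positions: C(11,3) = 165 ways.
The other 8 form a derangement: !8 = 14833.
Total: 165 × 14833 = 2447445.

2447445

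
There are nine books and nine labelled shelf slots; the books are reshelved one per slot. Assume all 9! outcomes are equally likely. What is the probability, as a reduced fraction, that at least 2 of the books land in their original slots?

95887/362880

Favorable outcomes: Σ_{i≥2} C(9,i)·!(9-i) = 36·1854 + 84·265 + 126·44 + 126·9 + 84·2 + 36·1 + 9·0 + 1·1 = 95887.
Total outcomes: 9! = 362880.
Probability = 95887/362880 = 95887/362880.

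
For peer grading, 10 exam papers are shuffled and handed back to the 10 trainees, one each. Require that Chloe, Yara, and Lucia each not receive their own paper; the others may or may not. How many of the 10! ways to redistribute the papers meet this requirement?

2656080

Inclusion-exclusion on the 3 forbidden self-matches:
Σ_{j=0}^{3} (-1)^j C(3,j)(10-j)!
= C(3,0)·10! - C(3,1)·9! + C(3,2)·8! - C(3,3)·7!
= 3628800 - 1088640 + 120960 - 5040
= 2656080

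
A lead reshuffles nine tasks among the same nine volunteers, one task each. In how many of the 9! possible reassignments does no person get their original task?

The number of derangements of 9 is !9 = Σ_{k=0}^{9} (-1)^k·9!/k!
= 9! - 9!/1! + 9!/2! - 9!/3! + 9!/4! - 9!/5! + 9!/6! - 9!/7! + 9!/8! - 9!/9!
= 362880 - 362880 + 181440 - 60480 + 15120 - 3024 + 504 - 72 + 9 - 1
= 133496

133496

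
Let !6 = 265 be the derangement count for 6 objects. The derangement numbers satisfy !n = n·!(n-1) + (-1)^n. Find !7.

1854

!7 = 7·265 - 1 = 1854.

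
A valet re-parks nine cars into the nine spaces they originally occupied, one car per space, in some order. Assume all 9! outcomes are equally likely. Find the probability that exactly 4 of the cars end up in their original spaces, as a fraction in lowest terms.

11/720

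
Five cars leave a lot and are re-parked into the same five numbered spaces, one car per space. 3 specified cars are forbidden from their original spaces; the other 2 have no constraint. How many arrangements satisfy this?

64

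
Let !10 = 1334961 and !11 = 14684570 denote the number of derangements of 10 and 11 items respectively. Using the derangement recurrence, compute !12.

176214841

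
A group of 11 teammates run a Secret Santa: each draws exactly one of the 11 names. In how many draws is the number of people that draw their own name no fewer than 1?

25232230

# with exactly i fixed is C(11,i)·!(11-i); sum over i=1..11:
  i=1: C(11,1)·!10 = 11·1334961 = 14684571
  i=2: C(11,2)·!9 = 55·133496 = 7342280
  i=3: C(11,3)·!8 = 165·14833 = 2447445
  i=4: C(11,4)·!7 = 330·1854 = 611820
  i=5: C(11,5)·!6 = 462·265 = 122430
  i=6: C(11,6)·!5 = 462·44 = 20328
  i=7: C(11,7)·!4 = 330·9 = 2970
  i=8: C(11,8)·!3 = 165·2 = 330
  i=9: C(11,9)·!2 = 55·1 = 55
  i=10: C(11,10)·!1 = 11·0 = 0
  i=11: C(11,11)·!0 = 1·1 = 1
Total = 25232230.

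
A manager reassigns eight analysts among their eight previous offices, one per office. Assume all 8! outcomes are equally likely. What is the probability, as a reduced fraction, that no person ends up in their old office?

2119/5760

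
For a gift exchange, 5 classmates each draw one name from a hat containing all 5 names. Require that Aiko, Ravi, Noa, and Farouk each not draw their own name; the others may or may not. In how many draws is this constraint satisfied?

53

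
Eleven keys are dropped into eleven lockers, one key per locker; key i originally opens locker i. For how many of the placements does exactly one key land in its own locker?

14684571

Pick the single fixed position: C(11,1) = 11 ways.
The remaining 10 must be deranged: !10 = 1334961.
Total: 11 × 1334961 = 14684571.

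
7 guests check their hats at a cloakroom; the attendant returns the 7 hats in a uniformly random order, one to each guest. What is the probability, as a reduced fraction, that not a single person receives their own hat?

Favorable outcomes: !7 = 1854.
Total outcomes: 7! = 5040.
Probability = 1854/5040 = 103/280.

103/280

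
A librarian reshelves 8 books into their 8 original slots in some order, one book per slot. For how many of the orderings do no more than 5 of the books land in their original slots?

40291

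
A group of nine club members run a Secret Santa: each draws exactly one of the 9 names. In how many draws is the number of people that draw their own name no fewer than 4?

6883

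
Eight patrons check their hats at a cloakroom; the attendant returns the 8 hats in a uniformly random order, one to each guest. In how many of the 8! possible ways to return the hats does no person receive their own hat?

14833

!8 = 8! · Σ_{k=0}^{8} (-1)^k/k!
= 8! - 8!/1! + 8!/2! - 8!/3! + 8!/4! - 8!/5! + 8!/6! - 8!/7! + 8!/8!
= 40320 - 40320 + 20160 - 6720 + 1680 - 336 + 56 - 8 + 1
= 14833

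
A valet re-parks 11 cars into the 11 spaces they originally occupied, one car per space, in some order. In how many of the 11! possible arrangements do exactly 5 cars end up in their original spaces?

Pick the 5 fixed positions: C(11,5) = 462 ways.
The remaining 6 must be deranged: !6 = 265.
Total: 462 × 265 = 122430.

122430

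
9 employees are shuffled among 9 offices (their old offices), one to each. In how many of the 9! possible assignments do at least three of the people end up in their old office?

29143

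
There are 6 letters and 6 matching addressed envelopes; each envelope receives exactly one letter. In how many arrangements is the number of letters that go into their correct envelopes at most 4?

# with exactly i fixed is C(6,i)·!(6-i); sum over i=0..4:
  i=0: C(6,0)·!6 = 1·265 = 265
  i=1: C(6,1)·!5 = 6·44 = 264
  i=2: C(6,2)·!4 = 15·9 = 135
  i=3: C(6,3)·!3 = 20·2 = 40
  i=4: C(6,4)·!2 = 15·1 = 15
Total = 719.

719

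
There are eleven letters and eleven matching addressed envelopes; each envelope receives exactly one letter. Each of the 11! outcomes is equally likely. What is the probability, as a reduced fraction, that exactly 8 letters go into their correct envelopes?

1/120960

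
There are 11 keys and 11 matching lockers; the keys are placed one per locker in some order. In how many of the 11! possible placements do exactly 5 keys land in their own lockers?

122430

Choose which 5 of the 11 are fixed: C(11,5) = 462.
The remaining 6 must be deranged: !6 = 265.
Total: 462 × 265 = 122430.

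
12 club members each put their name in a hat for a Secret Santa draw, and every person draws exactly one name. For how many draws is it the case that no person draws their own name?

176214841

The subfactorial !12 = [12!/e] (nearest integer).
12! = 479001600, and 479001600/e ≈ 176214840.93, so !12 = 176214841.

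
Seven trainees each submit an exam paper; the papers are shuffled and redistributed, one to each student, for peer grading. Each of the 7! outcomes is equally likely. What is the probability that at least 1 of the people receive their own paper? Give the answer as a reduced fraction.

Favorable outcomes: Σ_{i≥1} C(7,i)·!(7-i) = 7·265 + 21·44 + 35·9 + 35·2 + 21·1 + 7·0 + 1·1 = 3186.
Total outcomes: 7! = 5040.
Probability = 3186/5040 = 177/280.

177/280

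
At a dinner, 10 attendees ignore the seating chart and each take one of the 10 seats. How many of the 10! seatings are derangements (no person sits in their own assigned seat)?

1334961

!10 = 10! · Σ_{k=0}^{10} (-1)^k/k!
= 10! - 10!/1! + 10!/2! - 10!/3! + 10!/4! - 10!/5! + 10!/6! - 10!/7! + 10!/8! - 10!/9! + 10!/10!
= 3628800 - 3628800 + 1814400 - 604800 + 151200 - 30240 + 5040 - 720 + 90 - 10 + 1
= 1334961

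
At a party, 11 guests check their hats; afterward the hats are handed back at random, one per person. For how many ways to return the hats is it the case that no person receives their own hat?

14684570

!11 = 11! · Σ_{k=0}^{11} (-1)^k/k!
= 11! - 11!/1! + 11!/2! - 11!/3! + 11!/4! - 11!/5! + 11!/6! - 11!/7! + 11!/8! - 11!/9! + 11!/10! - 11!/11!
= 39916800 - 39916800 + 19958400 - 6652800 + 1663200 - 332640 + 55440 - 7920 + 990 - 110 + 11 - 1
= 14684570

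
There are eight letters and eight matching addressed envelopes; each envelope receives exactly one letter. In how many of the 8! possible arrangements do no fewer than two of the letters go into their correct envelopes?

Sum C(8,i)·!(8-i) for i = 2..8:
  i=2: C(8,2)·!6 = 28·265 = 7420
  i=3: C(8,3)·!5 = 56·44 = 2464
  i=4: C(8,4)·!4 = 70·9 = 630
  i=5: C(8,5)·!3 = 56·2 = 112
  i=6: C(8,6)·!2 = 28·1 = 28
  i=7: C(8,7)·!1 = 8·0 = 0
  i=8: C(8,8)·!0 = 1·1 = 1
Total = 10655.

10655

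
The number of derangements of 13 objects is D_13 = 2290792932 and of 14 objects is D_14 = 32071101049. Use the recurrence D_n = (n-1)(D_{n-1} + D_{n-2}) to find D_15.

D_15 = (15-1)·(D_14 + D_13) = 14·(32071101049 + 2290792932) = 14·34361893981 = 481066515734.

481066515734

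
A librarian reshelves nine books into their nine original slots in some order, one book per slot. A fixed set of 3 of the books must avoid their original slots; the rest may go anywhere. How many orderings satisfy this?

256320

Let A_j be the event that the j-th constrained one is fixed. By inclusion-exclusion over the 3 events:
Σ_{j=0}^{3} (-1)^j C(3,j)(9-j)!
= C(3,0)·9! - C(3,1)·8! + C(3,2)·7! - C(3,3)·6!
= 362880 - 120960 + 15120 - 720
= 256320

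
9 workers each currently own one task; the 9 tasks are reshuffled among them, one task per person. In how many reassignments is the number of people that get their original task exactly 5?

Pick the 5 fixed positions: C(9,5) = 126 ways.
The other 4 form a derangement: !4 = 9.
Total: 126 × 9 = 1134.

1134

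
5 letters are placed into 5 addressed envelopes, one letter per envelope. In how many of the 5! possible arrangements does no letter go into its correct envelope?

44

By inclusion-exclusion, !5 = Σ (-1)^k · 5!/k! for k=0..5
= 5! - 5!/1! + 5!/2! - 5!/3! + 5!/4! - 5!/5!
= 120 - 120 + 60 - 20 + 5 - 1
= 44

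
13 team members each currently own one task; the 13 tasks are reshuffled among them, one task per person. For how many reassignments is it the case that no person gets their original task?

2290792932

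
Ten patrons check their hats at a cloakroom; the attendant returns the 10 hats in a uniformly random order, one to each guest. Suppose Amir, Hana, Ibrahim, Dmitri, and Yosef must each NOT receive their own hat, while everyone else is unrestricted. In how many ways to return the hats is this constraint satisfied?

2170680

Inclusion-exclusion on the 5 forbidden self-matches:
Σ_{j=0}^{5} (-1)^j C(5,j)(10-j)!
= C(5,0)·10! - C(5,1)·9! + C(5,2)·8! - C(5,3)·7! + C(5,4)·6! - C(5,5)·5!
= 3628800 - 1814400 + 403200 - 50400 + 3600 - 120
= 2170680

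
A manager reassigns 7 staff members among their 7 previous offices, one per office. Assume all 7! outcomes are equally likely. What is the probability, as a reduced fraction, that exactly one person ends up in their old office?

Favorable outcomes: C(7,1)·!6 = 7·265 = 1855.
Total outcomes: 7! = 5040.
Probability = 1855/5040 = 53/144.

53/144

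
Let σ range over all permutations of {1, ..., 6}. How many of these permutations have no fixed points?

265

!6 = 6! · Σ_{k=0}^{6} (-1)^k/k!
= 6! - 6!/1! + 6!/2! - 6!/3! + 6!/4! - 6!/5! + 6!/6!
= 720 - 720 + 360 - 120 + 30 - 6 + 1
= 265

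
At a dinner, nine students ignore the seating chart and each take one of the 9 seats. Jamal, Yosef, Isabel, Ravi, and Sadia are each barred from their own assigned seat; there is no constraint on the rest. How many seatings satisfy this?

205056

Let A_j be the event that the j-th constrained one is fixed. By inclusion-exclusion over the 5 events:
Σ_{j=0}^{5} (-1)^j C(5,j)(9-j)!
= C(5,0)·9! - C(5,1)·8! + C(5,2)·7! - C(5,3)·6! + C(5,4)·5! - C(5,5)·4!
= 362880 - 201600 + 50400 - 7200 + 600 - 24
= 205056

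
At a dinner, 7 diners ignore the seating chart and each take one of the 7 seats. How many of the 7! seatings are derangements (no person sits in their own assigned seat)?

1854

!7 is the nearest integer to 7!/e.
7! = 5040, and 5040/e ≈ 1854.11, so !7 = 1854.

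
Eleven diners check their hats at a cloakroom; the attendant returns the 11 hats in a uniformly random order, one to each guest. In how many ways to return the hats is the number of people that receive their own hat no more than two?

36711421

# with exactly i fixed is C(11,i)·!(11-i); sum over i=0..2:
  i=0: C(11,0)·!11 = 1·14684570 = 14684570
  i=1: C(11,1)·!10 = 11·1334961 = 14684571
  i=2: C(11,2)·!9 = 55·133496 = 7342280
Total = 36711421.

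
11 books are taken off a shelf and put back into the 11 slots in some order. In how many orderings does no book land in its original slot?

14684570

!11 is the nearest integer to 11!/e.
11! = 39916800, and 39916800/e ≈ 14684570.08, so !11 = 14684570.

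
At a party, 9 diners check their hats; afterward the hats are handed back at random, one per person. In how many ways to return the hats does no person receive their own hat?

The subfactorial !9 = [9!/e] (nearest integer).
9! = 362880, and 362880/e ≈ 133496.09, so !9 = 133496.

133496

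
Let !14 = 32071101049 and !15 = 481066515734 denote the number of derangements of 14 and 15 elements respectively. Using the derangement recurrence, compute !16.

7697064251745

!16 = (16-1)·(!15 + !14) = 15·(481066515734 + 32071101049) = 15·513137616783 = 7697064251745.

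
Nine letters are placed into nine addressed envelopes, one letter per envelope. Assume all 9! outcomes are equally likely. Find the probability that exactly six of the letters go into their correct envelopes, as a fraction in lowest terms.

1/2160

Favorable outcomes: C(9,6)·!3 = 84·2 = 168.
Total outcomes: 9! = 362880.
Probability = 168/362880 = 1/2160.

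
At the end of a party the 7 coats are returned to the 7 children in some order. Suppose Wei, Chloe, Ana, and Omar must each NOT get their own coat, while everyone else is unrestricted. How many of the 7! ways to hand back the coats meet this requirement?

2790

Inclusion-exclusion on the 4 forbidden self-matches:
Σ_{j=0}^{4} (-1)^j C(4,j)(7-j)!
= C(4,0)·7! - C(4,1)·6! + C(4,2)·5! - C(4,3)·4! + C(4,4)·3!
= 5040 - 2880 + 720 - 96 + 6
= 2790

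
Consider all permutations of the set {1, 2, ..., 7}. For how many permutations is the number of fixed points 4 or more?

92

Sum C(7,i)·!(7-i) for i = 4..7:
  i=4: C(7,4)·!3 = 35·2 = 70
  i=5: C(7,5)·!2 = 21·1 = 21
  i=6: C(7,6)·!1 = 7·0 = 0
  i=7: C(7,7)·!0 = 1·1 = 1
Total = 92.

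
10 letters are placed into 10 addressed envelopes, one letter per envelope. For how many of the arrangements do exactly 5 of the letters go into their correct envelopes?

Choose which 5 of the 10 are fixed: C(10,5) = 252.
The remaining 5 must be deranged: !5 = 44.
Total: 252 × 44 = 11088.

11088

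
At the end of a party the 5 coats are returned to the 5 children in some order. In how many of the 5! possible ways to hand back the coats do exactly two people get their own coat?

20

Choose which 2 of the 5 are fixed: C(5,2) = 10.
The other 3 form a derangement: !3 = 2.
Total: 10 × 2 = 20.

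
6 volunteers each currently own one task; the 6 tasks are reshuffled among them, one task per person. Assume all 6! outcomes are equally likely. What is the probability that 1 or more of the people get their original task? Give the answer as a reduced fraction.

91/144

Favorable outcomes: Σ_{i≥1} C(6,i)·!(6-i) = 6·44 + 15·9 + 20·2 + 15·1 + 6·0 + 1·1 = 455.
Total outcomes: 6! = 720.
Probability = 455/720 = 91/144.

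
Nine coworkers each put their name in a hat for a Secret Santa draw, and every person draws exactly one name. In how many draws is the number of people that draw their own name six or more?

205

Sum C(9,i)·!(9-i) for i = 6..9:
  i=6: C(9,6)·!3 = 84·2 = 168
  i=7: C(9,7)·!2 = 36·1 = 36
  i=8: C(9,8)·!1 = 9·0 = 0
  i=9: C(9,9)·!0 = 1·1 = 1
Total = 205.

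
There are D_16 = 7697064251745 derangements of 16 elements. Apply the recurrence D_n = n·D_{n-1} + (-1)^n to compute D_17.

130850092279664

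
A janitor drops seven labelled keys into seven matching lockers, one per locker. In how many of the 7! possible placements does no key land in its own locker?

1854

The number of derangements of 7 is !7 = Σ_{k=0}^{7} (-1)^k·7!/k!
= 7! - 7!/1! + 7!/2! - 7!/3! + 7!/4! - 7!/5! + 7!/6! - 7!/7!
= 5040 - 5040 + 2520 - 840 + 210 - 42 + 7 - 1
= 1854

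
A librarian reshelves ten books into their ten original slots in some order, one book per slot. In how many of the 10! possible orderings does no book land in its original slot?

The subfactorial !10 = [10!/e] (nearest integer).
10! = 3628800, and 3628800/e ≈ 1334960.92, so !10 = 1334961.

1334961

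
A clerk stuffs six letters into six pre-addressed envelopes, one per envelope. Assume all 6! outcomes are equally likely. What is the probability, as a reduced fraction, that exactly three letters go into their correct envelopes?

1/18

Favorable outcomes: C(6,3)·!3 = 20·2 = 40.
Total outcomes: 6! = 720.
Probability = 40/720 = 1/18.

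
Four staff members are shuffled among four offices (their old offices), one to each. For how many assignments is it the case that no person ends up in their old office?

Recurrence: !4 = 4·!3 + (-1)^4.
!4 = 4·2 + 1 = 9

9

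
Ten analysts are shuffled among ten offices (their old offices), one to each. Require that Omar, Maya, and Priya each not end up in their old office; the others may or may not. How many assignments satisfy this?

Inclusion-exclusion on the 3 forbidden self-matches:
Σ_{j=0}^{3} (-1)^j C(3,j)(10-j)!
= C(3,0)·10! - C(3,1)·9! + C(3,2)·8! - C(3,3)·7!
= 3628800 - 1088640 + 120960 - 5040
= 2656080

2656080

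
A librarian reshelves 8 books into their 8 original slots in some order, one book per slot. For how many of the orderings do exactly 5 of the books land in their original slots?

112

Choose which 5 of the 8 are fixed: C(8,5) = 56.
The remaining 3 must be deranged: !3 = 2.
Total: 56 × 2 = 112.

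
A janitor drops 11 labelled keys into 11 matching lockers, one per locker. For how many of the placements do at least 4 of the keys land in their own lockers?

Sum C(11,i)·!(11-i) for i = 4..11:
  i=4: C(11,4)·!7 = 330·1854 = 611820
  i=5: C(11,5)·!6 = 462·265 = 122430
  i=6: C(11,6)·!5 = 462·44 = 20328
  i=7: C(11,7)·!4 = 330·9 = 2970
  i=8: C(11,8)·!3 = 165·2 = 330
  i=9: C(11,9)·!2 = 55·1 = 55
  i=10: C(11,10)·!1 = 11·0 = 0
  i=11: C(11,11)·!0 = 1·1 = 1
Total = 757934.

757934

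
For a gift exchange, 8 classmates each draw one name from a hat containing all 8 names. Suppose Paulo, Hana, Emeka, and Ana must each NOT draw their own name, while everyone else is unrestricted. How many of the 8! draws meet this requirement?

24024

Let A_j be the event that the j-th constrained one is fixed. By inclusion-exclusion over the 4 events:
Σ_{j=0}^{4} (-1)^j C(4,j)(8-j)!
= C(4,0)·8! - C(4,1)·7! + C(4,2)·6! - C(4,3)·5! + C(4,4)·4!
= 40320 - 20160 + 4320 - 480 + 24
= 24024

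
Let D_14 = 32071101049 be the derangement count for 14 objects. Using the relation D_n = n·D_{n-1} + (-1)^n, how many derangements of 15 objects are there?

D_15 = 15·32071101049 - 1 = 481066515734.

481066515734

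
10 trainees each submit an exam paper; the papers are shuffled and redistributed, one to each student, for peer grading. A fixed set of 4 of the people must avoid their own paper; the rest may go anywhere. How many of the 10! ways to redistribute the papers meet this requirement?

Let A_j be the event that the j-th constrained one is fixed. By inclusion-exclusion over the 4 events:
Σ_{j=0}^{4} (-1)^j C(4,j)(10-j)!
= C(4,0)·10! - C(4,1)·9! + C(4,2)·8! - C(4,3)·7! + C(4,4)·6!
= 3628800 - 1451520 + 241920 - 20160 + 720
= 2399760

2399760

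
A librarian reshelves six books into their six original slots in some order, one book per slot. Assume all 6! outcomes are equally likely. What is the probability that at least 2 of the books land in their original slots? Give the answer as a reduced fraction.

Favorable outcomes: Σ_{i≥2} C(6,i)·!(6-i) = 15·9 + 20·2 + 15·1 + 6·0 + 1·1 = 191.
Total outcomes: 6! = 720.
Probability = 191/720 = 191/720.

191/720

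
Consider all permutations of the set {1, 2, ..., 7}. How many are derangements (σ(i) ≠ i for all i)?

1854

By inclusion-exclusion, !7 = Σ (-1)^k · 7!/k! for k=0..7
= 7! - 7!/1! + 7!/2! - 7!/3! + 7!/4! - 7!/5! + 7!/6! - 7!/7!
= 5040 - 5040 + 2520 - 840 + 210 - 42 + 7 - 1
= 1854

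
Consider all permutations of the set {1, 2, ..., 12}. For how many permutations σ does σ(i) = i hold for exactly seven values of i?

Pick the 7 fixed positions: C(12,7) = 792 ways.
The remaining 5 must be deranged: !5 = 44.
Total: 792 × 44 = 34848.

34848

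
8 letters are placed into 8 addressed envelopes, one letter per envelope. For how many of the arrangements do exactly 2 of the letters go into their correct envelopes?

Pick the 2 fixed positions: C(8,2) = 28 ways.
The other 6 form a derangement: !6 = 265.
Total: 28 × 265 = 7420.

7420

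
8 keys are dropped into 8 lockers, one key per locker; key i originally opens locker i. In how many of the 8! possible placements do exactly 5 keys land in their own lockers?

112

Pick the 5 fixed positions: C(8,5) = 56 ways.
The other 3 form a derangement: !3 = 2.
Total: 56 × 2 = 112.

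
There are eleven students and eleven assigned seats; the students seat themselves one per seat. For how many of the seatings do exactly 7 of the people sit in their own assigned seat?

2970

Pick the 7 fixed positions: C(11,7) = 330 ways.
The remaining 4 must be deranged: !4 = 9.
Total: 330 × 9 = 2970.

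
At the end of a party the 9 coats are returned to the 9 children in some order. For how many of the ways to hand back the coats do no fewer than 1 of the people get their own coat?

# with exactly i fixed is C(9,i)·!(9-i); sum over i=1..9:
  i=1: C(9,1)·!8 = 9·14833 = 133497
  i=2: C(9,2)·!7 = 36·1854 = 66744
  i=3: C(9,3)·!6 = 84·265 = 22260
  i=4: C(9,4)·!5 = 126·44 = 5544
  i=5: C(9,5)·!4 = 126·9 = 1134
  i=6: C(9,6)·!3 = 84·2 = 168
  i=7: C(9,7)·!2 = 36·1 = 36
  i=8: C(9,8)·!1 = 9·0 = 0
  i=9: C(9,9)·!0 = 1·1 = 1
Total = 229384.

229384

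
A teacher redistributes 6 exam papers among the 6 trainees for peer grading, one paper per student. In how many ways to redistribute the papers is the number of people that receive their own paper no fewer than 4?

16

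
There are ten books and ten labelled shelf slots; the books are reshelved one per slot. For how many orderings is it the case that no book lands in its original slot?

1334961

!10 is the nearest integer to 10!/e.
10! = 3628800, and 3628800/e ≈ 1334960.92, so !10 = 1334961.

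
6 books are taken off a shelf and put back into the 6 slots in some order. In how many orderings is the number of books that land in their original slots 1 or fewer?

529

Sum C(6,i)·!(6-i) for i = 0..1:
  i=0: C(6,0)·!6 = 1·265 = 265
  i=1: C(6,1)·!5 = 6·44 = 264
Total = 529.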